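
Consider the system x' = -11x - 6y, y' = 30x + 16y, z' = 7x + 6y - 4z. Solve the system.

x(t) = c_1e^(t) - 2c_2e^(4t), y(t) = -2c_1e^(t) + 5c_2e^(4t), z(t) = -c_1e^(t) + 2c_2e^(4t) + c_3e^(-4t)

Coefficient matrix A = [[-11, -6, 0], [30, 16, 0], [7, 6, -4]].
det(A - λI) = 0 gives eigenvalues λ = 1, 4, -4.
For λ=1: eigenvector (1,-2,-1).
For λ=4: eigenvector (-2,5,2).
For λ=-4: eigenvector (0,0,1).
General solution: c_1e^(t)(1,-2,-1) + c_2e^(4t)(-2,5,2) + c_3e^(-4t)(0,0,1).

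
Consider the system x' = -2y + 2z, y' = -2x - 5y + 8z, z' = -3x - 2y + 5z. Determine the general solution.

Coefficient matrix A = [[0, -2, 2], [-2, -5, 8], [-3, -2, 5]].
det(A - λI) = 0 gives eigenvalues λ = -2, -1, 3.
For λ=-2: eigenvector (1,2,1).
For λ=-1: eigenvector (-2,-3,-2).
For λ=3: eigenvector (0,1,1).
General solution: c_1e^(-2t)(1,2,1) + c_2e^(-t)(-2,-3,-2) + c_3e^(3t)(0,1,1).

x(t) = c_1e^(-2t) - 2c_2e^(-t), y(t) = 2c_1e^(-2t) - 3c_2e^(-t) + c_3e^(3t), z(t) = c_1e^(-2t) - 2c_2e^(-t) + c_3e^(3t)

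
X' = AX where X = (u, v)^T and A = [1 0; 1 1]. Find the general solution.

Coefficient matrix A = [[1, 0], [1, 1]].
Characteristic polynomial det(A - λI) = λ^2 - 2λ + 1 = 0.
Single eigenvalue λ = 1 with algebraic multiplicity 2.
Eigenvector v = (0,-1); generalized eigenvector w with (A-λI)w=v is (-1,2).
General solution: e^(t)[C_1·v + C_2·(t·v + w)].

u(t) = -C_2e^(t), v(t) = -C_1e^(t) - C_2te^(t) + 2C_2e^(t)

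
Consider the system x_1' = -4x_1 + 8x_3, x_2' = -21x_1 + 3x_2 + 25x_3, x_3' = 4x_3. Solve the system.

Coefficient matrix A = [[-4, 0, 8], [-21, 3, 25], [0, 0, 4]].
det(A - λI) = 0 gives eigenvalues λ = -4, 3, 4.
For λ=-4: eigenvector (1,3,0).
For λ=3: eigenvector (0,1,0).
For λ=4: eigenvector (1,4,1).
General solution: C_1e^(-4t)(1,3,0) + C_2e^(3t)(0,1,0) + C_3e^(4t)(1,4,1).

x_1(t) = C_1e^(-4t) + C_3e^(4t), x_2(t) = 3C_1e^(-4t) + C_2e^(3t) + 4C_3e^(4t), x_3(t) = C_3e^(4t)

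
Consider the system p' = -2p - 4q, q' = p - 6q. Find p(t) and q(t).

Coefficient matrix A = [[-2, -4], [1, -6]].
Characteristic polynomial det(A - λI) = λ^2 + 8λ + 16 = 0.
Single eigenvalue λ = -4 with algebraic multiplicity 2.
Eigenvector v = (2,1); generalized eigenvector w with (A-λI)w=v is (-3,-2).
General solution: e^(-4t)[C_1·v + C_2·(t·v + w)].

p(t) = 2C_1e^(-4t) + 2C_2te^(-4t) - 3C_2e^(-4t), q(t) = C_1e^(-4t) + C_2te^(-4t) - 2C_2e^(-4t)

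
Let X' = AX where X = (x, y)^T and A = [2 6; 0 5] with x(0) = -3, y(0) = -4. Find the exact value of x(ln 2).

-236

A = [[2,6],[0,5]]; eigenvalues λ = 5, 2.
Eigenvectors: (2,1) for λ=5, (-1,0) for λ=2.
From the initial condition, c_1 = -4, c_2 = -5.
x(ln 2) = (-4)(2^5)(2) + (-5)(2^2)(-1) = -236.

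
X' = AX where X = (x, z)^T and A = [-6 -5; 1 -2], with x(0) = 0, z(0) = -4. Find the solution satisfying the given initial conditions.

x(t) = 20e^(-4t)sin(t), z(t) = -8e^(-4t)sin(t) - 4e^(-4t)cos(t)

Coefficient matrix A = [[-6, -5], [1, -2]].
Characteristic polynomial det(A - λI) = λ^2 + 8λ + 17 = 0.
Eigenvalues λ = -4 ± i (complex conjugate pair).
For λ=-4+i: an eigenvector is (-2,1) - i(-1,0) = (-2 + i, 1).
A real fundamental pair from Re and Im of e^((-4+i)t)v: X_1 = e^(-4t)(cos(t)·(-2,1) + sin(t)·(-1,0)), X_2 = e^(-4t)(sin(t)·(-2,1) - cos(t)·(-1,0)).
General solution: C_1X_1 + C_2X_2.
Applying x(0)=0, z(0)=-4 gives C_1=-4, C_2=-8.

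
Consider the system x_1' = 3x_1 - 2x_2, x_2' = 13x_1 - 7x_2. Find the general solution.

x_1(t) = c_1e^(-2t)sin(t) + c_1e^(-2t)cos(t) + c_2e^(-2t)sin(t) - c_2e^(-2t)cos(t), x_2(t) = 3c_1e^(-2t)sin(t) + 2c_1e^(-2t)cos(t) + 2c_2e^(-2t)sin(t) - 3c_2e^(-2t)cos(t)

Coefficient matrix A = [[3, -2], [13, -7]].
Characteristic polynomial det(A - λI) = λ^2 + 4λ + 5 = 0.
Eigenvalues λ = -2 ± i (complex conjugate pair).
For λ=-2+i: an eigenvector is (1,2) - i(1,3) = (1 - i, 2 - 3i).
A real fundamental pair from Re and Im of e^((-2+i)t)v: X_1 = e^(-2t)(cos(t)·(1,2) + sin(t)·(1,3)), X_2 = e^(-2t)(sin(t)·(1,2) - cos(t)·(1,3)).
General solution: c_1X_1 + c_2X_2.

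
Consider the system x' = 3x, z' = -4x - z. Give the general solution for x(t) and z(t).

Coefficient matrix A = [[3, 0], [-4, -1]].
Characteristic polynomial det(A - λI) = λ^2 - 2λ - 3 = 0.
Eigenvalues λ = 3, -1.
For λ=3: (A-λI) row 2 is [-4, -4], so an eigenvector is (-1, 1).
For λ=-1: (A-λI) row 1 is [4, 0], so an eigenvector is (0, 1).
General solution: c_1e^(3t)(-1,1) + c_2e^(-t)(0,1).

x(t) = -c_1e^(3t), z(t) = c_1e^(3t) + c_2e^(-t)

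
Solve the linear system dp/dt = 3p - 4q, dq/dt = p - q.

p(t) = -2c_1e^(t) - 2c_2te^(t) - c_2e^(t), q(t) = -c_1e^(t) - c_2te^(t)

Coefficient matrix A = [[3, -4], [1, -1]].
Characteristic polynomial det(A - λI) = λ^2 - 2λ + 1 = 0.
Single eigenvalue λ = 1 with algebraic multiplicity 2.
Eigenvector v = (-2,-1); generalized eigenvector w with (A-λI)w=v is (-1,0).
General solution: e^(t)[c_1·v + c_2·(t·v + w)].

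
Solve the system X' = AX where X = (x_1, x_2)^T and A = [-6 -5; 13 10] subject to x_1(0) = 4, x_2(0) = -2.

x_1(t) = -22e^(2t)sin(t) + 4e^(2t)cos(t), x_2(t) = 36e^(2t)sin(t) - 2e^(2t)cos(t)

Coefficient matrix A = [[-6, -5], [13, 10]].
Characteristic polynomial det(A - λI) = λ^2 - 4λ + 5 = 0.
Eigenvalues λ = 2 ± i (complex conjugate pair).
For λ=2+i: an eigenvector is (2,-3) - i(-1,2) = (2 + i, -3 - 2i).
A real fundamental pair from Re and Im of e^((2+i)t)v: X_1 = e^(2t)(cos(t)·(2,-3) + sin(t)·(-1,2)), X_2 = e^(2t)(sin(t)·(2,-3) - cos(t)·(-1,2)).
General solution: K_1X_1 + K_2X_2.
Applying x_1(0)=4, x_2(0)=-2 gives K_1=6, K_2=-8.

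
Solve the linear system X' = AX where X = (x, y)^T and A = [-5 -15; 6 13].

Coefficient matrix A = [[-5, -15], [6, 13]].
Characteristic polynomial det(A - λI) = λ^2 - 8λ + 25 = 0.
Eigenvalues λ = 4 ± 3i (complex conjugate pair).
For λ=4+3i: an eigenvector is (2,-1) - i(-1,1) = (2 + i, -1 - i).
A real fundamental pair from Re and Im of e^((4+3i)t)v: X_1 = e^(4t)(cos(3t)·(2,-1) + sin(3t)·(-1,1)), X_2 = e^(4t)(sin(3t)·(2,-1) - cos(3t)·(-1,1)).
General solution: c_1X_1 + c_2X_2.

x(t) = -c_1e^(4t)sin(3t) + 2c_1e^(4t)cos(3t) + 2c_2e^(4t)sin(3t) + c_2e^(4t)cos(3t), y(t) = c_1e^(4t)sin(3t) - c_1e^(4t)cos(3t) - c_2e^(4t)sin(3t) - c_2e^(4t)cos(3t)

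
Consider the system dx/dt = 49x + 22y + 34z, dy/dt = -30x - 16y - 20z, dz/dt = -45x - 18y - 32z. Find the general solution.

x(t) = -7K_1e^(-t) - 2K_2e^(-2t) - 2K_3e^(4t), y(t) = 2K_1e^(-t) + K_3e^(4t), z(t) = 9K_1e^(-t) + 3K_2e^(-2t) + 2K_3e^(4t)

Coefficient matrix A = [[49, 22, 34], [-30, -16, -20], [-45, -18, -32]].
det(A - λI) = 0 gives eigenvalues λ = -1, -2, 4.
For λ=-1: eigenvector (-7,2,9).
For λ=-2: eigenvector (-2,0,3).
For λ=4: eigenvector (-2,1,2).
General solution: K_1e^(-t)(-7,2,9) + K_2e^(-2t)(-2,0,3) + K_3e^(4t)(-2,1,2).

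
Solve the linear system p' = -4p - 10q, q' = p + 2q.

p(t) = K_1e^(-t)sin(t) + 3K_1e^(-t)cos(t) + 3K_2e^(-t)sin(t) - K_2e^(-t)cos(t), q(t) = -K_1e^(-t)cos(t) - K_2e^(-t)sin(t)

Coefficient matrix A = [[-4, -10], [1, 2]].
Characteristic polynomial det(A - λI) = λ^2 + 2λ + 2 = 0.
Eigenvalues λ = -1 ± i (complex conjugate pair).
For λ=-1+i: an eigenvector is (3,-1) - i(1,0) = (3 - i, -1).
A real fundamental pair from Re and Im of e^((-1+i)t)v: X_1 = e^(-t)(cos(t)·(3,-1) + sin(t)·(1,0)), X_2 = e^(-t)(sin(t)·(3,-1) - cos(t)·(1,0)).
General solution: K_1X_1 + K_2X_2.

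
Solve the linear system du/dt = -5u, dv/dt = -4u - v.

u(t) = c_1e^(-5t), v(t) = c_1e^(-5t) - c_2e^(-t)

Coefficient matrix A = [[-5, 0], [-4, -1]].
Characteristic polynomial det(A - λI) = λ^2 + 6λ + 5 = 0.
Eigenvalues λ = -5, -1.
For λ=-5: (A-λI) row 2 is [-4, 4], so an eigenvector is (1, 1).
For λ=-1: (A-λI) row 1 is [-4, 0], so an eigenvector is (0, -1).
General solution: c_1e^(-5t)(1,1) + c_2e^(-t)(0,-1).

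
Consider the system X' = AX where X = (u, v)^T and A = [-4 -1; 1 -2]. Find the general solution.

u(t) = -K_1e^(-3t) - K_2te^(-3t) + 3K_2e^(-3t), v(t) = K_1e^(-3t) + K_2te^(-3t) - 2K_2e^(-3t)

Coefficient matrix A = [[-4, -1], [1, -2]].
Characteristic polynomial det(A - λI) = λ^2 + 6λ + 9 = 0.
Single eigenvalue λ = -3 with algebraic multiplicity 2.
Eigenvector v = (-1,1); generalized eigenvector w with (A-λI)w=v is (3,-2).
General solution: e^(-3t)[K_1·v + K_2·(t·v + w)].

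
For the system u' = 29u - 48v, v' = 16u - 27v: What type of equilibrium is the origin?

saddle

A = [[29,-48],[16,-27]]; det(A-λI) = λ^2 - 2λ - 15.
λ = 5, -3: opposite signs.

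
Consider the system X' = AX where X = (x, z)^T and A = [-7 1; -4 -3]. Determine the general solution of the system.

x(t) = -c_1e^(-5t) - c_2te^(-5t) - c_2e^(-5t), z(t) = -2c_1e^(-5t) - 2c_2te^(-5t) - 3c_2e^(-5t)

Coefficient matrix A = [[-7, 1], [-4, -3]].
Characteristic polynomial det(A - λI) = λ^2 + 10λ + 25 = 0.
Single eigenvalue λ = -5 with algebraic multiplicity 2.
Eigenvector v = (-1,-2); generalized eigenvector w with (A-λI)w=v is (-1,-3).
General solution: e^(-5t)[c_1·v + c_2·(t·v + w)].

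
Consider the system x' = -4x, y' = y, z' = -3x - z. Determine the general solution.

Coefficient matrix A = [[-4, 0, 0], [0, 1, 0], [-3, 0, -1]].
det(A - λI) = 0 gives eigenvalues λ = -4, 1, -1.
For λ=-4: eigenvector (1,0,1).
For λ=1: eigenvector (0,1,0).
For λ=-1: eigenvector (0,0,1).
General solution: K_1e^(-4t)(1,0,1) + K_2e^(t)(0,1,0) + K_3e^(-t)(0,0,1).

x(t) = K_1e^(-4t), y(t) = K_2e^(t), z(t) = K_1e^(-4t) + K_3e^(-t)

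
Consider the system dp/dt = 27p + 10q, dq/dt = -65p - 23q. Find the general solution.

Coefficient matrix A = [[27, 10], [-65, -23]].
Characteristic polynomial det(A - λI) = λ^2 - 4λ + 29 = 0.
Eigenvalues λ = 2 ± 5i (complex conjugate pair).
For λ=2+5i: an eigenvector is (-1,2) - i(-1,3) = (-1 + i, 2 - 3i).
A real fundamental pair from Re and Im of e^((2+5i)t)v: X_1 = e^(2t)(cos(5t)·(-1,2) + sin(5t)·(-1,3)), X_2 = e^(2t)(sin(5t)·(-1,2) - cos(5t)·(-1,3)).
General solution: K_1X_1 + K_2X_2.

p(t) = -K_1e^(2t)sin(5t) - K_1e^(2t)cos(5t) - K_2e^(2t)sin(5t) + K_2e^(2t)cos(5t), q(t) = 3K_1e^(2t)sin(5t) + 2K_1e^(2t)cos(5t) + 2K_2e^(2t)sin(5t) - 3K_2e^(2t)cos(5t)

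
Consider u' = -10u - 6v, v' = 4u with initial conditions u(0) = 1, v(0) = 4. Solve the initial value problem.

u(t) = -14e^(-4t) + 15e^(-6t), v(t) = 14e^(-4t) - 10e^(-6t)

Coefficient matrix A = [[-10, -6], [4, 0]].
Characteristic polynomial det(A - λI) = λ^2 + 10λ + 24 = 0.
Eigenvalues λ = -6, -4.
For λ=-6: (A-λI) row 1 is [-4, -6], so an eigenvector is (-3, 2).
For λ=-4: (A-λI) row 1 is [-6, -6], so an eigenvector is (1, -1).
General solution: K_1e^(-6t)(-3,2) + K_2e^(-4t)(1,-1).
Applying u(0)=1, v(0)=4 gives K_1=-5, K_2=-14.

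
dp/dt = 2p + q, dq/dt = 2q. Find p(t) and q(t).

p(t) = -c_1e^(2t) - c_2te^(2t) + 2c_2e^(2t), q(t) = -c_2e^(2t)

Coefficient matrix A = [[2, 1], [0, 2]].
Characteristic polynomial det(A - λI) = λ^2 - 4λ + 4 = 0.
Single eigenvalue λ = 2 with algebraic multiplicity 2.
Eigenvector v = (-1,0); generalized eigenvector w with (A-λI)w=v is (2,-1).
General solution: e^(2t)[c_1·v + c_2·(t·v + w)].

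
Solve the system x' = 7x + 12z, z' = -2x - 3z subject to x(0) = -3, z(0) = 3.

Coefficient matrix A = [[7, 12], [-2, -3]].
Characteristic polynomial det(A - λI) = λ^2 - 4λ + 3 = 0.
Eigenvalues λ = 3, 1.
For λ=3: (A-λI) row 1 is [4, 12], so an eigenvector is (-3, 1).
For λ=1: (A-λI) row 1 is [6, 12], so an eigenvector is (-2, 1).
General solution: C_1e^(3t)(-3,1) + C_2e^(t)(-2,1).
Applying x(0)=-3, z(0)=3 gives C_1=-3, C_2=6.

x(t) = 9e^(3t) - 12e^(t), z(t) = -3e^(3t) + 6e^(t)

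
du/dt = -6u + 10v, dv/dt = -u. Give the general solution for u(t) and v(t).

Coefficient matrix A = [[-6, 10], [-1, 0]].
Characteristic polynomial det(A - λI) = λ^2 + 6λ + 10 = 0.
Eigenvalues λ = -3 ± i (complex conjugate pair).
For λ=-3+i: an eigenvector is (3,1) - i(1,0) = (3 - i, 1).
A real fundamental pair from Re and Im of e^((-3+i)t)v: X_1 = e^(-3t)(cos(t)·(3,1) + sin(t)·(1,0)), X_2 = e^(-3t)(sin(t)·(3,1) - cos(t)·(1,0)).
General solution: c_1X_1 + c_2X_2.

u(t) = c_1e^(-3t)sin(t) + 3c_1e^(-3t)cos(t) + 3c_2e^(-3t)sin(t) - c_2e^(-3t)cos(t), v(t) = c_1e^(-3t)cos(t) + c_2e^(-3t)sin(t)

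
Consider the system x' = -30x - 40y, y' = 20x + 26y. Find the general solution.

Coefficient matrix A = [[-30, -40], [20, 26]].
Characteristic polynomial det(A - λI) = λ^2 + 4λ + 20 = 0.
Eigenvalues λ = -2 ± 4i (complex conjugate pair).
For λ=-2+4i: an eigenvector is (1,-1) - i(3,-2) = (1 - 3i, -1 + 2i).
A real fundamental pair from Re and Im of e^((-2+4i)t)v: X_1 = e^(-2t)(cos(4t)·(1,-1) + sin(4t)·(3,-2)), X_2 = e^(-2t)(sin(4t)·(1,-1) - cos(4t)·(3,-2)).
General solution: K_1X_1 + K_2X_2.

x(t) = 3K_1e^(-2t)sin(4t) + K_1e^(-2t)cos(4t) + K_2e^(-2t)sin(4t) - 3K_2e^(-2t)cos(4t), y(t) = -2K_1e^(-2t)sin(4t) - K_1e^(-2t)cos(4t) - K_2e^(-2t)sin(4t) + 2K_2e^(-2t)cos(4t)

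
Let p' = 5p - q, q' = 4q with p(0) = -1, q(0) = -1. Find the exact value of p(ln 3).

A = [[5,-1],[0,4]]; eigenvalues λ = 4, 5.
Eigenvectors: (-1,-1) for λ=4, (1,0) for λ=5.
From the initial condition, c_1 = 1, c_2 = 0.
p(ln 3) = (1)(3^4)(-1) + (0)(3^5)(1) = -81.

-81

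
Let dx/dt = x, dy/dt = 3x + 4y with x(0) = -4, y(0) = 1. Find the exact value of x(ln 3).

A = [[1,0],[3,4]]; eigenvalues λ = 4, 1.
Eigenvectors: (0,-1) for λ=4, (-1,1) for λ=1.
From the initial condition, c_1 = 3, c_2 = 4.
x(ln 3) = (3)(3^4)(0) + (4)(3^1)(-1) = -12.

-12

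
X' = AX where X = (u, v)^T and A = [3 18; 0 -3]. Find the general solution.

Coefficient matrix A = [[3, 18], [0, -3]].
Characteristic polynomial det(A - λI) = λ^2 - 9 = 0.
Eigenvalues λ = -3, 3.
For λ=-3: (A-λI) row 1 is [6, 18], so an eigenvector is (-3, 1).
For λ=3: (A-λI) row 1 is [0, 18], so an eigenvector is (-1, 0).
General solution: c_1e^(-3t)(-3,1) + c_2e^(3t)(-1,0).

u(t) = -3c_1e^(-3t) - c_2e^(3t), v(t) = c_1e^(-3t)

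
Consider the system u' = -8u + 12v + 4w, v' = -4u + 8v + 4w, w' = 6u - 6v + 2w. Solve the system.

Coefficient matrix A = [[-8, 12, 4], [-4, 8, 4], [6, -6, 2]].
det(A - λI) = 0 gives eigenvalues λ = 4, -4, 2.
For λ=4: eigenvector (-1,-1,0).
For λ=-4: eigenvector (-2,-1,1).
For λ=2: eigenvector (-2,-2,1).
General solution: c_1e^(4t)(-1,-1,0) + c_2e^(-4t)(-2,-1,1) + c_3e^(2t)(-2,-2,1).

u(t) = -c_1e^(4t) - 2c_2e^(-4t) - 2c_3e^(2t), v(t) = -c_1e^(4t) - c_2e^(-4t) - 2c_3e^(2t), w(t) = c_2e^(-4t) + c_3e^(2t)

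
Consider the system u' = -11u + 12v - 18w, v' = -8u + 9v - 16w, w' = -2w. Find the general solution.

u(t) = 3K_1e^(-3t) + K_2e^(t) - 2K_3e^(-2t), v(t) = 2K_1e^(-3t) + K_2e^(t), w(t) = K_3e^(-2t)

Coefficient matrix A = [[-11, 12, -18], [-8, 9, -16], [0, 0, -2]].
det(A - λI) = 0 gives eigenvalues λ = -3, 1, -2.
For λ=-3: eigenvector (3,2,0).
For λ=1: eigenvector (1,1,0).
For λ=-2: eigenvector (-2,0,1).
General solution: K_1e^(-3t)(3,2,0) + K_2e^(t)(1,1,0) + K_3e^(-2t)(-2,0,1).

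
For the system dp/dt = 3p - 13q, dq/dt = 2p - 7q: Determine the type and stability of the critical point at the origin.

A = [[3,-13],[2,-7]]; det(A-λI) = λ^2 + 4λ + 5.
λ = -2 ± i: negative real part.

stable spiral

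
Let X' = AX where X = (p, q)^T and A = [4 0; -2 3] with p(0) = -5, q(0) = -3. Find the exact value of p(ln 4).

A = [[4,0],[-2,3]]; eigenvalues λ = 4, 3.
Eigenvectors: (-1,2) for λ=4, (0,1) for λ=3.
From the initial condition, c_1 = 5, c_2 = -13.
p(ln 4) = (5)(4^4)(-1) + (-13)(4^3)(0) = -1280.

-1280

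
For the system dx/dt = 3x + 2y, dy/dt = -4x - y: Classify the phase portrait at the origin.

unstable spiral

A = [[3,2],[-4,-1]]; det(A-λI) = λ^2 - 2λ + 5.
λ = 1 ± 2i: positive real part.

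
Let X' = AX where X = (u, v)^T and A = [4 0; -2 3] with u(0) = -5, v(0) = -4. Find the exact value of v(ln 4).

A = [[4,0],[-2,3]]; eigenvalues λ = 4, 3.
Eigenvectors: (1,-2) for λ=4, (0,-1) for λ=3.
From the initial condition, c_1 = -5, c_2 = 14.
v(ln 4) = (-5)(4^4)(-2) + (14)(4^3)(-1) = 1664.

1664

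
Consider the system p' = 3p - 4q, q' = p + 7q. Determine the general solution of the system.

p(t) = 2C_1e^(5t) + 2C_2te^(5t) + C_2e^(5t), q(t) = -C_1e^(5t) - C_2te^(5t) - C_2e^(5t)

Coefficient matrix A = [[3, -4], [1, 7]].
Characteristic polynomial det(A - λI) = λ^2 - 10λ + 25 = 0.
Single eigenvalue λ = 5 with algebraic multiplicity 2.
Eigenvector v = (2,-1); generalized eigenvector w with (A-λI)w=v is (1,-1).
General solution: e^(5t)[C_1·v + C_2·(t·v + w)].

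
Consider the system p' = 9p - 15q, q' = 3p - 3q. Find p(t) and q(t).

Coefficient matrix A = [[9, -15], [3, -3]].
Characteristic polynomial det(A - λI) = λ^2 - 6λ + 18 = 0.
Eigenvalues λ = 3 ± 3i (complex conjugate pair).
For λ=3+3i: an eigenvector is (-1,0) - i(-2,-1) = (-1 + 2i, 0 + i).
A real fundamental pair from Re and Im of e^((3+3i)t)v: X_1 = e^(3t)(cos(3t)·(-1,0) + sin(3t)·(-2,-1)), X_2 = e^(3t)(sin(3t)·(-1,0) - cos(3t)·(-2,-1)).
General solution: C_1X_1 + C_2X_2.

p(t) = -2C_1e^(3t)sin(3t) - C_1e^(3t)cos(3t) - C_2e^(3t)sin(3t) + 2C_2e^(3t)cos(3t), q(t) = -C_1e^(3t)sin(3t) + C_2e^(3t)cos(3t)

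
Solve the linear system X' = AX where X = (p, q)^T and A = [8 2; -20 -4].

Coefficient matrix A = [[8, 2], [-20, -4]].
Characteristic polynomial det(A - λI) = λ^2 - 4λ + 8 = 0.
Eigenvalues λ = 2 ± 2i (complex conjugate pair).
For λ=2+2i: an eigenvector is (-1,3) - i(0,1) = (-1, 3 - i).
A real fundamental pair from Re and Im of e^((2+2i)t)v: X_1 = e^(2t)(cos(2t)·(-1,3) + sin(2t)·(0,1)), X_2 = e^(2t)(sin(2t)·(-1,3) - cos(2t)·(0,1)).
General solution: c_1X_1 + c_2X_2.

p(t) = -c_1e^(2t)cos(2t) - c_2e^(2t)sin(2t), q(t) = c_1e^(2t)sin(2t) + 3c_1e^(2t)cos(2t) + 3c_2e^(2t)sin(2t) - c_2e^(2t)cos(2t)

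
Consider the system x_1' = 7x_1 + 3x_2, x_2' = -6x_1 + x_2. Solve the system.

x_1(t) = -K_1e^(4t)sin(3t) + K_2e^(4t)cos(3t), x_2(t) = K_1e^(4t)sin(3t) - K_1e^(4t)cos(3t) - K_2e^(4t)sin(3t) - K_2e^(4t)cos(3t)

Coefficient matrix A = [[7, 3], [-6, 1]].
Characteristic polynomial det(A - λI) = λ^2 - 8λ + 25 = 0.
Eigenvalues λ = 4 ± 3i (complex conjugate pair).
For λ=4+3i: an eigenvector is (0,-1) - i(-1,1) = (0 + i, -1 - i).
A real fundamental pair from Re and Im of e^((4+3i)t)v: X_1 = e^(4t)(cos(3t)·(0,-1) + sin(3t)·(-1,1)), X_2 = e^(4t)(sin(3t)·(0,-1) - cos(3t)·(-1,1)).
General solution: K_1X_1 + K_2X_2.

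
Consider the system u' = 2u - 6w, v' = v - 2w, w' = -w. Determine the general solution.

Coefficient matrix A = [[2, 0, -6], [0, 1, -2], [0, 0, -1]].
det(A - λI) = 0 gives eigenvalues λ = 2, 1, -1.
For λ=2: eigenvector (1,0,0).
For λ=1: eigenvector (0,1,0).
For λ=-1: eigenvector (2,1,1).
General solution: c_1e^(2t)(1,0,0) + c_2e^(t)(0,1,0) + c_3e^(-t)(2,1,1).

u(t) = c_1e^(2t) + 2c_3e^(-t), v(t) = c_2e^(t) + c_3e^(-t), w(t) = c_3e^(-t)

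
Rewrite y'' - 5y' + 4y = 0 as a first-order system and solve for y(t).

y(t) = C_1e^(4t) + C_2e^(t)

Let x_1 = y, x_2 = y'. Then x_1' = x_2 and x_2' = -4x_1 + 5x_2.
A = [[0,1],[-4,5]]; det(A-λI) = λ^2 - 5λ + 4.
Eigenvalues λ = 4, 1 with eigenvectors (1,4), (1,1).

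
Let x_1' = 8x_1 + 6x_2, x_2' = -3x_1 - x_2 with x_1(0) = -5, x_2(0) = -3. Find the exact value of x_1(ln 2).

-468

A = [[8,6],[-3,-1]]; eigenvalues λ = 5, 2.
Eigenvectors: (2,-1) for λ=5, (1,-1) for λ=2.
From the initial condition, c_1 = -8, c_2 = 11.
x_1(ln 2) = (-8)(2^5)(2) + (11)(2^2)(1) = -468.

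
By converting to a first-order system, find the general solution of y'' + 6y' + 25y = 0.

y(t) = K_1e^(-3t)cos(4t) + K_2e^(-3t)sin(4t)

Let x_1 = y, x_2 = y'. Then x_1' = x_2 and x_2' = -25x_1 - 6x_2.
A = [[0,1],[-25,-6]]; det(A-λI) = λ^2 + 6λ + 25.
Eigenvalues λ = -3 ± 4i.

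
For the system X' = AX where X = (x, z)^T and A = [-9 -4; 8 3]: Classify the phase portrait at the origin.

stable node

A = [[-9,-4],[8,3]]; det(A-λI) = λ^2 + 6λ + 5.
λ = -5, -1: both negative.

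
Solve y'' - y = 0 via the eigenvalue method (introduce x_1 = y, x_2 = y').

y(t) = C_1e^(-t) + C_2e^(t)

Let x_1 = y, x_2 = y'. Then x_1' = x_2 and x_2' = x_1.
A = [[0,1],[1,0]]; det(A-λI) = λ^2 - 1.
Eigenvalues λ = -1, 1 with eigenvectors (1,-1), (1,1).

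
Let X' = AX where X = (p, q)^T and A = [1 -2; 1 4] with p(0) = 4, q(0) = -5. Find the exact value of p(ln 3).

A = [[1,-2],[1,4]]; eigenvalues λ = 2, 3.
Eigenvectors: (-2,1) for λ=2, (1,-1) for λ=3.
From the initial condition, c_1 = 1, c_2 = 6.
p(ln 3) = (1)(3^2)(-2) + (6)(3^3)(1) = 144.

144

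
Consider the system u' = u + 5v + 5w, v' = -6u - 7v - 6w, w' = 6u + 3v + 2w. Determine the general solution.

Coefficient matrix A = [[1, 5, 5], [-6, -7, -6], [6, 3, 2]].
det(A - λI) = 0 gives eigenvalues λ = 1, -1, -4.
For λ=1: eigenvector (1,-3,3).
For λ=-1: eigenvector (0,1,-1).
For λ=-4: eigenvector (-1,0,1).
General solution: K_1e^(t)(1,-3,3) + K_2e^(-t)(0,1,-1) + K_3e^(-4t)(-1,0,1).

u(t) = K_1e^(t) - K_3e^(-4t), v(t) = -3K_1e^(t) + K_2e^(-t), w(t) = 3K_1e^(t) - K_2e^(-t) + K_3e^(-4t)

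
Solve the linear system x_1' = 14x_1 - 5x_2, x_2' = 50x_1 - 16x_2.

x_1(t) = c_1e^(-t)sin(5t) - c_2e^(-t)cos(5t), x_2(t) = 3c_1e^(-t)sin(5t) - c_1e^(-t)cos(5t) - c_2e^(-t)sin(5t) - 3c_2e^(-t)cos(5t)

Coefficient matrix A = [[14, -5], [50, -16]].
Characteristic polynomial det(A - λI) = λ^2 + 2λ + 26 = 0.
Eigenvalues λ = -1 ± 5i (complex conjugate pair).
For λ=-1+5i: an eigenvector is (0,-1) - i(1,3) = (0 - i, -1 - 3i).
A real fundamental pair from Re and Im of e^((-1+5i)t)v: X_1 = e^(-t)(cos(5t)·(0,-1) + sin(5t)·(1,3)), X_2 = e^(-t)(sin(5t)·(0,-1) - cos(5t)·(1,3)).
General solution: c_1X_1 + c_2X_2.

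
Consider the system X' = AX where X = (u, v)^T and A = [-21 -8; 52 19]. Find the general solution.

u(t) = -C_1e^(-t)sin(4t) + C_1e^(-t)cos(4t) + C_2e^(-t)sin(4t) + C_2e^(-t)cos(4t), v(t) = 3C_1e^(-t)sin(4t) - 2C_1e^(-t)cos(4t) - 2C_2e^(-t)sin(4t) - 3C_2e^(-t)cos(4t)

Coefficient matrix A = [[-21, -8], [52, 19]].
Characteristic polynomial det(A - λI) = λ^2 + 2λ + 17 = 0.
Eigenvalues λ = -1 ± 4i (complex conjugate pair).
For λ=-1+4i: an eigenvector is (1,-2) - i(-1,3) = (1 + i, -2 - 3i).
A real fundamental pair from Re and Im of e^((-1+4i)t)v: X_1 = e^(-t)(cos(4t)·(1,-2) + sin(4t)·(-1,3)), X_2 = e^(-t)(sin(4t)·(1,-2) - cos(4t)·(-1,3)).
General solution: C_1X_1 + C_2X_2.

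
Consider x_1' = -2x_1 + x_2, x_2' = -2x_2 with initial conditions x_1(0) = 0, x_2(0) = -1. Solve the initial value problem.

x_1(t) = -te^(-2t), x_2(t) = -e^(-2t)

Coefficient matrix A = [[-2, 1], [0, -2]].
Characteristic polynomial det(A - λI) = λ^2 + 4λ + 4 = 0.
Single eigenvalue λ = -2 with algebraic multiplicity 2.
Eigenvector v = (-1,0); generalized eigenvector w with (A-λI)w=v is (3,-1).
General solution: e^(-2t)[K_1·v + K_2·(t·v + w)].
Applying x_1(0)=0, x_2(0)=-1 gives K_1=3, K_2=1.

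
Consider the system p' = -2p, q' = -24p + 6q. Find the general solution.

Coefficient matrix A = [[-2, 0], [-24, 6]].
Characteristic polynomial det(A - λI) = λ^2 - 4λ - 12 = 0.
Eigenvalues λ = -2, 6.
For λ=-2: (A-λI) row 2 is [-24, 8], so an eigenvector is (-1, -3).
For λ=6: (A-λI) row 1 is [-8, 0], so an eigenvector is (0, -1).
General solution: K_1e^(-2t)(-1,-3) + K_2e^(6t)(0,-1).

p(t) = -K_1e^(-2t), q(t) = -3K_1e^(-2t) - K_2e^(6t)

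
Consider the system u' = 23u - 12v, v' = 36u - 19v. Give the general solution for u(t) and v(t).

u(t) = -C_1e^(-t) - 2C_2e^(5t), v(t) = -2C_1e^(-t) - 3C_2e^(5t)

Coefficient matrix A = [[23, -12], [36, -19]].
Characteristic polynomial det(A - λI) = λ^2 - 4λ - 5 = 0.
Eigenvalues λ = -1, 5.
For λ=-1: (A-λI) row 1 is [24, -12], so an eigenvector is (-1, -2).
For λ=5: (A-λI) row 1 is [18, -12], so an eigenvector is (-2, -3).
General solution: C_1e^(-t)(-1,-2) + C_2e^(5t)(-2,-3).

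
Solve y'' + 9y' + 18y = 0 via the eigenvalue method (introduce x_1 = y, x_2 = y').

Let x_1 = y, x_2 = y'. Then x_1' = x_2 and x_2' = -18x_1 - 9x_2.
A = [[0,1],[-18,-9]]; det(A-λI) = λ^2 + 9λ + 18.
Eigenvalues λ = -3, -6 with eigenvectors (1,-3), (1,-6).

y(t) = K_1e^(-3t) + K_2e^(-6t)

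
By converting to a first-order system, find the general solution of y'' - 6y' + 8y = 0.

Let x_1 = y, x_2 = y'. Then x_1' = x_2 and x_2' = -8x_1 + 6x_2.
A = [[0,1],[-8,6]]; det(A-λI) = λ^2 - 6λ + 8.
Eigenvalues λ = 2, 4 with eigenvectors (1,2), (1,4).

y(t) = c_1e^(2t) + c_2e^(4t)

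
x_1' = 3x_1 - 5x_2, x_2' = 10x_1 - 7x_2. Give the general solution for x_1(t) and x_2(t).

Coefficient matrix A = [[3, -5], [10, -7]].
Characteristic polynomial det(A - λI) = λ^2 + 4λ + 29 = 0.
Eigenvalues λ = -2 ± 5i (complex conjugate pair).
For λ=-2+5i: an eigenvector is (0,-1) - i(1,1) = (0 - i, -1 - i).
A real fundamental pair from Re and Im of e^((-2+5i)t)v: X_1 = e^(-2t)(cos(5t)·(0,-1) + sin(5t)·(1,1)), X_2 = e^(-2t)(sin(5t)·(0,-1) - cos(5t)·(1,1)).
General solution: K_1X_1 + K_2X_2.

x_1(t) = K_1e^(-2t)sin(5t) - K_2e^(-2t)cos(5t), x_2(t) = K_1e^(-2t)sin(5t) - K_1e^(-2t)cos(5t) - K_2e^(-2t)sin(5t) - K_2e^(-2t)cos(5t)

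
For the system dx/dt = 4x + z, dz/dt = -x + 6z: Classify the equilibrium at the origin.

A = [[4,1],[-1,6]]; det(A-λI) = λ^2 - 10λ + 25.
repeated λ = 5 with a single eigenvector.

unstable improper node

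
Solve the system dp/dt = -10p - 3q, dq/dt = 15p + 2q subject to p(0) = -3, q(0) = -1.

Coefficient matrix A = [[-10, -3], [15, 2]].
Characteristic polynomial det(A - λI) = λ^2 + 8λ + 25 = 0.
Eigenvalues λ = -4 ± 3i (complex conjugate pair).
For λ=-4+3i: an eigenvector is (-1,2) - i(0,-1) = (-1, 2 + i).
A real fundamental pair from Re and Im of e^((-4+3i)t)v: X_1 = e^(-4t)(cos(3t)·(-1,2) + sin(3t)·(0,-1)), X_2 = e^(-4t)(sin(3t)·(-1,2) - cos(3t)·(0,-1)).
General solution: c_1X_1 + c_2X_2.
Applying p(0)=-3, q(0)=-1 gives c_1=3, c_2=-7.

p(t) = 7e^(-4t)sin(3t) - 3e^(-4t)cos(3t), q(t) = -17e^(-4t)sin(3t) - e^(-4t)cos(3t)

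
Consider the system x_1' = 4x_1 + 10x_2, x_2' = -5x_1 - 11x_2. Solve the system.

x_1(t) = 2C_1e^(-t) + C_2e^(-6t), x_2(t) = -C_1e^(-t) - C_2e^(-6t)

Coefficient matrix A = [[4, 10], [-5, -11]].
Characteristic polynomial det(A - λI) = λ^2 + 7λ + 6 = 0.
Eigenvalues λ = -1, -6.
For λ=-1: (A-λI) row 1 is [5, 10], so an eigenvector is (2, -1).
For λ=-6: (A-λI) row 1 is [10, 10], so an eigenvector is (1, -1).
General solution: C_1e^(-t)(2,-1) + C_2e^(-6t)(1,-1).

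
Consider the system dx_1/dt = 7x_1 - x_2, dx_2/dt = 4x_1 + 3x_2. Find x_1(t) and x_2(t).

x_1(t) = -K_1e^(5t) - K_2te^(5t) + K_2e^(5t), x_2(t) = -2K_1e^(5t) - 2K_2te^(5t) + 3K_2e^(5t)

Coefficient matrix A = [[7, -1], [4, 3]].
Characteristic polynomial det(A - λI) = λ^2 - 10λ + 25 = 0.
Single eigenvalue λ = 5 with algebraic multiplicity 2.
Eigenvector v = (-1,-2); generalized eigenvector w with (A-λI)w=v is (1,3).
General solution: e^(5t)[K_1·v + K_2·(t·v + w)].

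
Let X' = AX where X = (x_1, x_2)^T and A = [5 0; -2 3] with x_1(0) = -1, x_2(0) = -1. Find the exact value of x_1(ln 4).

-1024

A = [[5,0],[-2,3]]; eigenvalues λ = 3, 5.
Eigenvectors: (0,-1) for λ=3, (1,-1) for λ=5.
From the initial condition, c_1 = 2, c_2 = -1.
x_1(ln 4) = (2)(4^3)(0) + (-1)(4^5)(1) = -1024.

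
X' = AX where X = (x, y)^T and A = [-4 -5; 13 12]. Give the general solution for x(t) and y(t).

Coefficient matrix A = [[-4, -5], [13, 12]].
Characteristic polynomial det(A - λI) = λ^2 - 8λ + 17 = 0.
Eigenvalues λ = 4 ± i (complex conjugate pair).
For λ=4+i: an eigenvector is (1,-2) - i(2,-3) = (1 - 2i, -2 + 3i).
A real fundamental pair from Re and Im of e^((4+i)t)v: X_1 = e^(4t)(cos(t)·(1,-2) + sin(t)·(2,-3)), X_2 = e^(4t)(sin(t)·(1,-2) - cos(t)·(2,-3)).
General solution: C_1X_1 + C_2X_2.

x(t) = 2C_1e^(4t)sin(t) + C_1e^(4t)cos(t) + C_2e^(4t)sin(t) - 2C_2e^(4t)cos(t), y(t) = -3C_1e^(4t)sin(t) - 2C_1e^(4t)cos(t) - 2C_2e^(4t)sin(t) + 3C_2e^(4t)cos(t)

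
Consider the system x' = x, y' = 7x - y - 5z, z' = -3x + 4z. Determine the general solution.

Coefficient matrix A = [[1, 0, 0], [7, -1, -5], [-3, 0, 4]].
det(A - λI) = 0 gives eigenvalues λ = 4, -1, 1.
For λ=4: eigenvector (0,-1,1).
For λ=-1: eigenvector (0,1,0).
For λ=1: eigenvector (1,1,1).
General solution: C_1e^(4t)(0,-1,1) + C_2e^(-t)(0,1,0) + C_3e^(t)(1,1,1).

x(t) = C_3e^(t), y(t) = -C_1e^(4t) + C_2e^(-t) + C_3e^(t), z(t) = C_1e^(4t) + C_3e^(t)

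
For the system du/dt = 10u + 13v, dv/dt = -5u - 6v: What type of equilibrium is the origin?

A = [[10,13],[-5,-6]]; det(A-λI) = λ^2 - 4λ + 5.
λ = 2 ± i: positive real part.

unstable spiral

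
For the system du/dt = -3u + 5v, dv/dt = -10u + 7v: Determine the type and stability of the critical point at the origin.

unstable spiral

A = [[-3,5],[-10,7]]; det(A-λI) = λ^2 - 4λ + 29.
λ = 2 ± 5i: positive real part.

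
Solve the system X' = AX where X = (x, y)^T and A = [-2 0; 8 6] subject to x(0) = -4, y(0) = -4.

Coefficient matrix A = [[-2, 0], [8, 6]].
Characteristic polynomial det(A - λI) = λ^2 - 4λ - 12 = 0.
Eigenvalues λ = -2, 6.
For λ=-2: (A-λI) row 2 is [8, 8], so an eigenvector is (-1, 1).
For λ=6: (A-λI) row 1 is [-8, 0], so an eigenvector is (0, -1).
General solution: c_1e^(-2t)(-1,1) + c_2e^(6t)(0,-1).
Applying x(0)=-4, y(0)=-4 gives c_1=4, c_2=8.

x(t) = -4e^(-2t), y(t) = -8e^(6t) + 4e^(-2t)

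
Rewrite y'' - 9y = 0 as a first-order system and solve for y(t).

y(t) = c_1e^(-3t) + c_2e^(3t)

Let x_1 = y, x_2 = y'. Then x_1' = x_2 and x_2' = 9x_1.
A = [[0,1],[9,0]]; det(A-λI) = λ^2 - 9.
Eigenvalues λ = -3, 3 with eigenvectors (1,-3), (1,3).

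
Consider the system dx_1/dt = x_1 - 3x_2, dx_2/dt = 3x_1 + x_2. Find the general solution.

Coefficient matrix A = [[1, -3], [3, 1]].
Characteristic polynomial det(A - λI) = λ^2 - 2λ + 10 = 0.
Eigenvalues λ = 1 ± 3i (complex conjugate pair).
For λ=1+3i: an eigenvector is (0,-1) - i(1,0) = (0 - i, -1).
A real fundamental pair from Re and Im of e^((1+3i)t)v: X_1 = e^(t)(cos(3t)·(0,-1) + sin(3t)·(1,0)), X_2 = e^(t)(sin(3t)·(0,-1) - cos(3t)·(1,0)).
General solution: c_1X_1 + c_2X_2.

x_1(t) = c_1e^(t)sin(3t) - c_2e^(t)cos(3t), x_2(t) = -c_1e^(t)cos(3t) - c_2e^(t)sin(3t)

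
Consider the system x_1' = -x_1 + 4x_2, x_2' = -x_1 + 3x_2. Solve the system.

x_1(t) = -2K_1e^(t) - 2K_2te^(t) + K_2e^(t), x_2(t) = -K_1e^(t) - K_2te^(t)

Coefficient matrix A = [[-1, 4], [-1, 3]].
Characteristic polynomial det(A - λI) = λ^2 - 2λ + 1 = 0.
Single eigenvalue λ = 1 with algebraic multiplicity 2.
Eigenvector v = (-2,-1); generalized eigenvector w with (A-λI)w=v is (1,0).
General solution: e^(t)[K_1·v + K_2·(t·v + w)].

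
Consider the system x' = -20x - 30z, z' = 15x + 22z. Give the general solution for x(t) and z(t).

Coefficient matrix A = [[-20, -30], [15, 22]].
Characteristic polynomial det(A - λI) = λ^2 - 2λ + 10 = 0.
Eigenvalues λ = 1 ± 3i (complex conjugate pair).
For λ=1+3i: an eigenvector is (1,-1) - i(3,-2) = (1 - 3i, -1 + 2i).
A real fundamental pair from Re and Im of e^((1+3i)t)v: X_1 = e^(t)(cos(3t)·(1,-1) + sin(3t)·(3,-2)), X_2 = e^(t)(sin(3t)·(1,-1) - cos(3t)·(3,-2)).
General solution: K_1X_1 + K_2X_2.

x(t) = 3K_1e^(t)sin(3t) + K_1e^(t)cos(3t) + K_2e^(t)sin(3t) - 3K_2e^(t)cos(3t), z(t) = -2K_1e^(t)sin(3t) - K_1e^(t)cos(3t) - K_2e^(t)sin(3t) + 2K_2e^(t)cos(3t)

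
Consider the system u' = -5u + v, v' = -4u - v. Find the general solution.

Coefficient matrix A = [[-5, 1], [-4, -1]].
Characteristic polynomial det(A - λI) = λ^2 + 6λ + 9 = 0.
Single eigenvalue λ = -3 with algebraic multiplicity 2.
Eigenvector v = (1,2); generalized eigenvector w with (A-λI)w=v is (0,1).
General solution: e^(-3t)[c_1·v + c_2·(t·v + w)].

u(t) = c_1e^(-3t) + c_2te^(-3t), v(t) = 2c_1e^(-3t) + 2c_2te^(-3t) + c_2e^(-3t)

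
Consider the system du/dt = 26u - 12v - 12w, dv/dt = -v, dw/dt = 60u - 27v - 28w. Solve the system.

Coefficient matrix A = [[26, -12, -12], [0, -1, 0], [60, -27, -28]].
det(A - λI) = 0 gives eigenvalues λ = -1, 2, -4.
For λ=-1: eigenvector (0,1,-1).
For λ=2: eigenvector (1,0,2).
For λ=-4: eigenvector (2,0,5).
General solution: C_1e^(-t)(0,1,-1) + C_2e^(2t)(1,0,2) + C_3e^(-4t)(2,0,5).

u(t) = C_2e^(2t) + 2C_3e^(-4t), v(t) = C_1e^(-t), w(t) = -C_1e^(-t) + 2C_2e^(2t) + 5C_3e^(-4t)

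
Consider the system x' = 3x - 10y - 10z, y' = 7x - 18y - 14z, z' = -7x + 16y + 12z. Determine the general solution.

x(t) = K_1e^(3t) + 2K_3e^(-2t), y(t) = K_1e^(3t) + K_2e^(-4t), z(t) = -K_1e^(3t) - K_2e^(-4t) + K_3e^(-2t)

Coefficient matrix A = [[3, -10, -10], [7, -18, -14], [-7, 16, 12]].
det(A - λI) = 0 gives eigenvalues λ = 3, -4, -2.
For λ=3: eigenvector (1,1,-1).
For λ=-4: eigenvector (0,1,-1).
For λ=-2: eigenvector (2,0,1).
General solution: K_1e^(3t)(1,1,-1) + K_2e^(-4t)(0,1,-1) + K_3e^(-2t)(2,0,1).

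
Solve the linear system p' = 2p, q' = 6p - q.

p(t) = c_1e^(2t), q(t) = 2c_1e^(2t) - c_2e^(-t)

Coefficient matrix A = [[2, 0], [6, -1]].
Characteristic polynomial det(A - λI) = λ^2 - λ - 2 = 0.
Eigenvalues λ = 2, -1.
For λ=2: (A-λI) row 2 is [6, -3], so an eigenvector is (1, 2).
For λ=-1: (A-λI) row 1 is [3, 0], so an eigenvector is (0, -1).
General solution: c_1e^(2t)(1,2) + c_2e^(-t)(0,-1).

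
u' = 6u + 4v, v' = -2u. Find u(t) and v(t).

Coefficient matrix A = [[6, 4], [-2, 0]].
Characteristic polynomial det(A - λI) = λ^2 - 6λ + 8 = 0.
Eigenvalues λ = 4, 2.
For λ=4: (A-λI) row 1 is [2, 4], so an eigenvector is (2, -1).
For λ=2: (A-λI) row 1 is [4, 4], so an eigenvector is (-1, 1).
General solution: K_1e^(4t)(2,-1) + K_2e^(2t)(-1,1).

u(t) = 2K_1e^(4t) - K_2e^(2t), v(t) = -K_1e^(4t) + K_2e^(2t)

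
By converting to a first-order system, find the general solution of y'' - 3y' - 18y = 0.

y(t) = K_1e^(-3t) + K_2e^(6t)

Let x_1 = y, x_2 = y'. Then x_1' = x_2 and x_2' = 18x_1 + 3x_2.
A = [[0,1],[18,3]]; det(A-λI) = λ^2 - 3λ - 18.
Eigenvalues λ = -3, 6 with eigenvectors (1,-3), (1,6).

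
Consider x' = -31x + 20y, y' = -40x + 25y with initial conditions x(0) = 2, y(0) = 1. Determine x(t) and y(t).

x(t) = -9e^(-3t)sin(4t) + 2e^(-3t)cos(4t), y(t) = -13e^(-3t)sin(4t) + e^(-3t)cos(4t)

Coefficient matrix A = [[-31, 20], [-40, 25]].
Characteristic polynomial det(A - λI) = λ^2 + 6λ + 25 = 0.
Eigenvalues λ = -3 ± 4i (complex conjugate pair).
For λ=-3+4i: an eigenvector is (2,3) - i(1,1) = (2 - i, 3 - i).
A real fundamental pair from Re and Im of e^((-3+4i)t)v: X_1 = e^(-3t)(cos(4t)·(2,3) + sin(4t)·(1,1)), X_2 = e^(-3t)(sin(4t)·(2,3) - cos(4t)·(1,1)).
General solution: C_1X_1 + C_2X_2.
Applying x(0)=2, y(0)=1 gives C_1=-1, C_2=-4.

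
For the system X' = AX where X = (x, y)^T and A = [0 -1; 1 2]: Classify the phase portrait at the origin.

A = [[0,-1],[1,2]]; det(A-λI) = λ^2 - 2λ + 1.
repeated λ = 1 with a single eigenvector.

unstable improper node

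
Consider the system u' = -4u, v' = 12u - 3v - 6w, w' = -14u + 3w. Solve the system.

u(t) = c_2e^(-4t), v(t) = c_1e^(-3t) - c_3e^(3t), w(t) = 2c_2e^(-4t) + c_3e^(3t)

Coefficient matrix A = [[-4, 0, 0], [12, -3, -6], [-14, 0, 3]].
det(A - λI) = 0 gives eigenvalues λ = -3, -4, 3.
For λ=-3: eigenvector (0,1,0).
For λ=-4: eigenvector (1,0,2).
For λ=3: eigenvector (0,-1,1).
General solution: c_1e^(-3t)(0,1,0) + c_2e^(-4t)(1,0,2) + c_3e^(3t)(0,-1,1).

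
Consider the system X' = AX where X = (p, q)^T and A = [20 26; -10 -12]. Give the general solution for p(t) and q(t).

p(t) = 3K_1e^(4t)sin(2t) + 2K_1e^(4t)cos(2t) + 2K_2e^(4t)sin(2t) - 3K_2e^(4t)cos(2t), q(t) = -2K_1e^(4t)sin(2t) - K_1e^(4t)cos(2t) - K_2e^(4t)sin(2t) + 2K_2e^(4t)cos(2t)

Coefficient matrix A = [[20, 26], [-10, -12]].
Characteristic polynomial det(A - λI) = λ^2 - 8λ + 20 = 0.
Eigenvalues λ = 4 ± 2i (complex conjugate pair).
For λ=4+2i: an eigenvector is (2,-1) - i(3,-2) = (2 - 3i, -1 + 2i).
A real fundamental pair from Re and Im of e^((4+2i)t)v: X_1 = e^(4t)(cos(2t)·(2,-1) + sin(2t)·(3,-2)), X_2 = e^(4t)(sin(2t)·(2,-1) - cos(2t)·(3,-2)).
General solution: K_1X_1 + K_2X_2.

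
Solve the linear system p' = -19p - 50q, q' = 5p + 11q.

p(t) = -3K_1e^(-4t)sin(5t) + K_1e^(-4t)cos(5t) + K_2e^(-4t)sin(5t) + 3K_2e^(-4t)cos(5t), q(t) = K_1e^(-4t)sin(5t) - K_2e^(-4t)cos(5t)

Coefficient matrix A = [[-19, -50], [5, 11]].
Characteristic polynomial det(A - λI) = λ^2 + 8λ + 41 = 0.
Eigenvalues λ = -4 ± 5i (complex conjugate pair).
For λ=-4+5i: an eigenvector is (1,0) - i(-3,1) = (1 + 3i, 0 - i).
A real fundamental pair from Re and Im of e^((-4+5i)t)v: X_1 = e^(-4t)(cos(5t)·(1,0) + sin(5t)·(-3,1)), X_2 = e^(-4t)(sin(5t)·(1,0) - cos(5t)·(-3,1)).
General solution: K_1X_1 + K_2X_2.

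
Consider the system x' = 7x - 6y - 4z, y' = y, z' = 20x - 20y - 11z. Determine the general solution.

x(t) = C_1e^(t) - C_2e^(-t) + 2C_3e^(-3t), y(t) = C_1e^(t), z(t) = -2C_2e^(-t) + 5C_3e^(-3t)

Coefficient matrix A = [[7, -6, -4], [0, 1, 0], [20, -20, -11]].
det(A - λI) = 0 gives eigenvalues λ = 1, -1, -3.
For λ=1: eigenvector (1,1,0).
For λ=-1: eigenvector (-1,0,-2).
For λ=-3: eigenvector (2,0,5).
General solution: C_1e^(t)(1,1,0) + C_2e^(-t)(-1,0,-2) + C_3e^(-3t)(2,0,5).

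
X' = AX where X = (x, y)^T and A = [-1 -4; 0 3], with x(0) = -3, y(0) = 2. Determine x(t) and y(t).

Coefficient matrix A = [[-1, -4], [0, 3]].
Characteristic polynomial det(A - λI) = λ^2 - 2λ - 3 = 0.
Eigenvalues λ = -1, 3.
For λ=-1: (A-λI) row 1 is [0, -4], so an eigenvector is (-1, 0).
For λ=3: (A-λI) row 1 is [-4, -4], so an eigenvector is (-1, 1).
General solution: K_1e^(-t)(-1,0) + K_2e^(3t)(-1,1).
Applying x(0)=-3, y(0)=2 gives K_1=1, K_2=2.

x(t) = -2e^(3t) - e^(-t), y(t) = 2e^(3t)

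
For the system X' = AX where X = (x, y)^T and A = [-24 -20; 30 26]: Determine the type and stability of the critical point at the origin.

saddle

A = [[-24,-20],[30,26]]; det(A-λI) = λ^2 - 2λ - 24.
λ = 6, -4: opposite signs.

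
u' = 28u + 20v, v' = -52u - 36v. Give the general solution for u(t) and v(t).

u(t) = 2c_1e^(-4t)sin(4t) - c_1e^(-4t)cos(4t) - c_2e^(-4t)sin(4t) - 2c_2e^(-4t)cos(4t), v(t) = -3c_1e^(-4t)sin(4t) + 2c_1e^(-4t)cos(4t) + 2c_2e^(-4t)sin(4t) + 3c_2e^(-4t)cos(4t)

Coefficient matrix A = [[28, 20], [-52, -36]].
Characteristic polynomial det(A - λI) = λ^2 + 8λ + 32 = 0.
Eigenvalues λ = -4 ± 4i (complex conjugate pair).
For λ=-4+4i: an eigenvector is (-1,2) - i(2,-3) = (-1 - 2i, 2 + 3i).
A real fundamental pair from Re and Im of e^((-4+4i)t)v: X_1 = e^(-4t)(cos(4t)·(-1,2) + sin(4t)·(2,-3)), X_2 = e^(-4t)(sin(4t)·(-1,2) - cos(4t)·(2,-3)).
General solution: c_1X_1 + c_2X_2.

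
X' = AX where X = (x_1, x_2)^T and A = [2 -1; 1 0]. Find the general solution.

Coefficient matrix A = [[2, -1], [1, 0]].
Characteristic polynomial det(A - λI) = λ^2 - 2λ + 1 = 0.
Single eigenvalue λ = 1 with algebraic multiplicity 2.
Eigenvector v = (1,1); generalized eigenvector w with (A-λI)w=v is (-1,-2).
General solution: e^(t)[c_1·v + c_2·(t·v + w)].

x_1(t) = c_1e^(t) + c_2te^(t) - c_2e^(t), x_2(t) = c_1e^(t) + c_2te^(t) - 2c_2e^(t)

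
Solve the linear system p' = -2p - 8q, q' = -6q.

p(t) = 2C_1e^(-6t) + C_2e^(-2t), q(t) = C_1e^(-6t)

Coefficient matrix A = [[-2, -8], [0, -6]].
Characteristic polynomial det(A - λI) = λ^2 + 8λ + 12 = 0.
Eigenvalues λ = -6, -2.
For λ=-6: (A-λI) row 1 is [4, -8], so an eigenvector is (2, 1).
For λ=-2: (A-λI) row 1 is [0, -8], so an eigenvector is (1, 0).
General solution: C_1e^(-6t)(2,1) + C_2e^(-2t)(1,0).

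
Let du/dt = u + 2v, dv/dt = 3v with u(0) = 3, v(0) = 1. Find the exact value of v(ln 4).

64

A = [[1,2],[0,3]]; eigenvalues λ = 1, 3.
Eigenvectors: (1,0) for λ=1, (-1,-1) for λ=3.
From the initial condition, c_1 = 2, c_2 = -1.
v(ln 4) = (2)(4^1)(0) + (-1)(4^3)(-1) = 64.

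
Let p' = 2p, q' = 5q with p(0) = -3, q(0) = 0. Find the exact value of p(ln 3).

A = [[2,0],[0,5]]; eigenvalues λ = 5, 2.
Eigenvectors: (0,1) for λ=5, (-1,0) for λ=2.
From the initial condition, c_1 = 0, c_2 = 3.
p(ln 3) = (0)(3^5)(0) + (3)(3^2)(-1) = -27.

-27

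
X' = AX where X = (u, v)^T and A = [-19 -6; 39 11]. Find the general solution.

Coefficient matrix A = [[-19, -6], [39, 11]].
Characteristic polynomial det(A - λI) = λ^2 + 8λ + 25 = 0.
Eigenvalues λ = -4 ± 3i (complex conjugate pair).
For λ=-4+3i: an eigenvector is (-1,2) - i(1,-3) = (-1 - i, 2 + 3i).
A real fundamental pair from Re and Im of e^((-4+3i)t)v: X_1 = e^(-4t)(cos(3t)·(-1,2) + sin(3t)·(1,-3)), X_2 = e^(-4t)(sin(3t)·(-1,2) - cos(3t)·(1,-3)).
General solution: C_1X_1 + C_2X_2.

u(t) = C_1e^(-4t)sin(3t) - C_1e^(-4t)cos(3t) - C_2e^(-4t)sin(3t) - C_2e^(-4t)cos(3t), v(t) = -3C_1e^(-4t)sin(3t) + 2C_1e^(-4t)cos(3t) + 2C_2e^(-4t)sin(3t) + 3C_2e^(-4t)cos(3t)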